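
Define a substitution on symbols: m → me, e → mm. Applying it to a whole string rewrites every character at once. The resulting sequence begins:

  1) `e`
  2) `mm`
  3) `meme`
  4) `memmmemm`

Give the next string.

Expanding memmmemm: m→me, e→mm, m→me, m→me, m→me, e→mm, m→me, m→me. Concatenated: me mm me me me mm me me.

memmmemememmmeme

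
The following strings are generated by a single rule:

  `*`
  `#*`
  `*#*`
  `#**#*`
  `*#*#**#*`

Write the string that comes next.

Each term (from the third on) is the two preceding terms concatenated in order: term 3 = *·#* = *#*.
The next term joins #**#* and *#*#**#*.

#**#**#*#**#*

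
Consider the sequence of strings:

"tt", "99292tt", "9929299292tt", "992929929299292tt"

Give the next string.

99292992929929299292tt

Each term is the previous one with 99292 prepended.
So the next term is 99292·992929929299292tt.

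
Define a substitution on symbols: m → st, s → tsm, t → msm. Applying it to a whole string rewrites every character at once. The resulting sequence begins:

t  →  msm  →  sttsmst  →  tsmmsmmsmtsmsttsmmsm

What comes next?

φ(tsmmsmmsmtsmsttsmmsm) expands symbol-by-symbol to msm tsm st st tsm st st tsm st msm tsm st tsm msm msm tsm st st tsm st; joining the 20 pieces gives the next term.

msmtsmststtsmststtsmstmsmtsmsttsmmsmmsmtsmststtsmst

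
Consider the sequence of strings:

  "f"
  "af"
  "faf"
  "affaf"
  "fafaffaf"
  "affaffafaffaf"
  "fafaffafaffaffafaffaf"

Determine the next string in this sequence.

From term 3 onward, concatenate the second-to-last term with the last: f·af = faf, af·faf = affaf, …
The next term joins affaffafaffaf and fafaffafaffaffafaffaf.

affaffafaffaffafaffafaffaffafaffaf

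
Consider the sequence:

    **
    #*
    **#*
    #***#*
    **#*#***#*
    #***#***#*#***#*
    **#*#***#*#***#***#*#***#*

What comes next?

#***#***#*#***#***#*#***#*#***#***#*#***#*

This is a Fibonacci-style word recurrence s(k) = s(k−2)·s(k−1): e.g. **·#* = **#*.
Continuing: #***#***#*#***#* · **#*#***#*#***#***#*#***#* gives term 8.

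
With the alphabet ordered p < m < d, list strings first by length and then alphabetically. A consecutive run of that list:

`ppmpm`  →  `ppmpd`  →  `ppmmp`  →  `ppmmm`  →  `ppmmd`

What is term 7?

Advancing 2 positions from ppmmd through ppmmd → ppmdp reaches term 7.

ppmdm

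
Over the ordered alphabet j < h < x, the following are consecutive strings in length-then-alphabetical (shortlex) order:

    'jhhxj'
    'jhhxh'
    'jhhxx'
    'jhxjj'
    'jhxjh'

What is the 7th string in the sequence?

Stepping forward 2 times from jhxjh: jhxjh → jhxjx, then the target.

jhxhj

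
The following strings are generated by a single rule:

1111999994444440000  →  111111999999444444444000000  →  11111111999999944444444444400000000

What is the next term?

The n-th term is 2n 1's then n+3 9's then 3n 4's then 2n 0's, where the shown terms are n = 2, 3, 4.
Setting n = 5 gives 10, 8, 15, 10 characters in each block.

1111111111999999994444444444444440000000000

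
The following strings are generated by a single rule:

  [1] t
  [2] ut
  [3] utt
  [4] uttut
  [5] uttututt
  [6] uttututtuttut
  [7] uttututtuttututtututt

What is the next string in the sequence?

Each term (from the third on) is the previous term followed by the one before it: term 3 = ut·t = utt.
So term 8 is uttututtuttututtututt·uttututtuttut.

uttututtuttututtututtuttututtuttut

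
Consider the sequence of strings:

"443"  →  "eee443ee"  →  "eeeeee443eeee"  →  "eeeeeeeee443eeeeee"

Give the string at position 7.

s(k+1) = eee·s(k)·ee, so each term gains eee as a prefix and ee as a suffix.
From eeeeeeeee443eeeeee, 3 further steps: eeeeeeeee443eeeeee → eeeeeeeeeeee443eeeeeeee → eeeeeeeeeeeeeee443eeeeeeeeee → (answer).

eeeeeeeeeeeeeeeeee443eeeeeeeeeeee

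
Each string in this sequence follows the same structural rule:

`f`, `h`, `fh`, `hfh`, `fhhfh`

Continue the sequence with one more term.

From term 3 onward, concatenate the second-to-last term with the last: f·h = fh, h·fh = hfh, …
Continuing: hfh · fhhfh gives term 6.

hfhfhhfh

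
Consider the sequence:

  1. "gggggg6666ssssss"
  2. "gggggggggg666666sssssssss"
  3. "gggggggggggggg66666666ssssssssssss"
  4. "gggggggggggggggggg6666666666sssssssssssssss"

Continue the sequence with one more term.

The n-th term is 4n-2 g's then 2n 6's then 3n s's, where the shown terms are n = 2, 3, 4, 5.
Setting n = 6 gives 22, 12, 18 characters in each block.

gggggggggggggggggggggg666666666666ssssssssssssssssss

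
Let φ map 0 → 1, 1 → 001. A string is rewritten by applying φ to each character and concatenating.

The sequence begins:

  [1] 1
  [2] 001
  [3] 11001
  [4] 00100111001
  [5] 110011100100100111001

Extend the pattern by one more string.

Rewriting the 21 symbols of 110011100100100111001 one by one yields 001 001 1 1 001 001 001 1 1 001 1 1 001 1 1 001 001 001 1 1 001; concatenated:

0010011100100100111001110011100100100111001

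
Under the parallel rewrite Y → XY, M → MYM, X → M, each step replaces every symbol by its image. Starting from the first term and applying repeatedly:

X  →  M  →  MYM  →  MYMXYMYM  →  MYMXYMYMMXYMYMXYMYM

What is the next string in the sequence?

Replace each of the 19 characters of MYMXYMYMMXYMYMXYMYM in place — MYM XY MYM M XY MYM XY MYM MYM M XY MYM XY MYM M XY MYM XY MYM — and concatenate.

MYMXYMYMMXYMYMXYMYMMYMMXYMYMXYMYMMXYMYMXYMYM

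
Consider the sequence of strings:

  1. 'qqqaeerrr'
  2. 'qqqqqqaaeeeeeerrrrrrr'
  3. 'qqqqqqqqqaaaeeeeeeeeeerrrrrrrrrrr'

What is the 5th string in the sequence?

The n-th term is 3n q's then n a's then 4n-2 e's then 4n-1 r's (n = 1, 2, …).
For term 5, n = 5, so the run lengths are 15, 5, 18, 19.

qqqqqqqqqqqqqqqaaaaaeeeeeeeeeeeeeeeeeerrrrrrrrrrrrrrrrrrr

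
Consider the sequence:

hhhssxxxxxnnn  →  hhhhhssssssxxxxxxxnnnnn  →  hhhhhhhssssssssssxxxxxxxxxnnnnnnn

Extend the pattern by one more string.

hhhhhhhhhssssssssssssssxxxxxxxxxxxnnnnnnnnn

Reading off run lengths: h runs 3, 5, 7; s runs 2, 6, 10; x runs 5, 7, 9; n runs 3, 5, 7 — each is linear in n (n = 1, 2, …).
Setting n = 4 gives 9, 14, 11, 9 characters in each block.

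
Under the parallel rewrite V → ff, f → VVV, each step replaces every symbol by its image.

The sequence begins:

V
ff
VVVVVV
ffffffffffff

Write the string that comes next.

Expanding ffffffffffff: f→VVV, f→VVV, f→VVV, f→VVV, f→VVV, f→VVV, f→VVV, f→VVV, f→VVV, f→VVV, f→VVV, f→VVV. Concatenated: VVV VVV VVV VVV VVV VVV VVV VVV VVV VVV VVV VVV.

VVVVVVVVVVVVVVVVVVVVVVVVVVVVVVVVVVVV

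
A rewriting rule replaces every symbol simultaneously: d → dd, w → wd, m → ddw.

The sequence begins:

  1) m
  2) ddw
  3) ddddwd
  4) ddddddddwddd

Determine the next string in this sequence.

ddddddddddddddddwddddddd

Apply φ to ddddddddwddd symbol by symbol: d→dd, d→dd, d→dd, d→dd, d→dd, d→dd, d→dd, d→dd, w→wd, d→dd, d→dd, d→dd; joined: dd dd dd dd dd dd dd dd wd dd dd dd.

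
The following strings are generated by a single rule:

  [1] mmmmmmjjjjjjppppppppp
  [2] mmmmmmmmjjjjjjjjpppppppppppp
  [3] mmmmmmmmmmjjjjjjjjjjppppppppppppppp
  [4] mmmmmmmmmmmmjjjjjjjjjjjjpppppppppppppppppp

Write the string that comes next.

Term n consists of 2n m's, followed by 2n j's, followed by 3n p's, where the shown terms are n = 3, 4, 5, 6.
For the next term, n = 7, so the run lengths are 14, 14, 21.

mmmmmmmmmmmmmmjjjjjjjjjjjjjjppppppppppppppppppppp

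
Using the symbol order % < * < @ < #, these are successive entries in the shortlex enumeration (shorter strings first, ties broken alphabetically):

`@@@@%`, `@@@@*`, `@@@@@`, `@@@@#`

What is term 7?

@@@#@

Continuing the enumeration 3 steps past @@@@#: @@@@# → @@@#% → @@@#* → (answer).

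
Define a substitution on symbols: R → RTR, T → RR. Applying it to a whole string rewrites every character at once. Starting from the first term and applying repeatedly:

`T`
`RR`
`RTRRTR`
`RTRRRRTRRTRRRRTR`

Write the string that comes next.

Applying the rule to each of the 16 symbols of RTRRRRTRRTRRRRTR gives the pieces RTR RR RTR RTR RTR RTR RR RTR RTR RR RTR RTR RTR RTR RR RTR, which concatenate to the answer.

RTRRRRTRRTRRTRRTRRRRTRRTRRRRTRRTRRTRRTRRRRTR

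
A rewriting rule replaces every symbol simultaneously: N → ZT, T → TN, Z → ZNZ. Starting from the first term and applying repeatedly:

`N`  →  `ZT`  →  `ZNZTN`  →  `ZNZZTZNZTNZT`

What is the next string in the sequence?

ZNZZTZNZZNZTNZNZZTZNZTNZTZNZTN

Expanding ZNZZTZNZTNZT: Z→ZNZ, N→ZT, Z→ZNZ, Z→ZNZ, T→TN, Z→ZNZ, N→ZT, Z→ZNZ, T→TN, N→ZT, Z→ZNZ, T→TN. Concatenated: ZNZ ZT ZNZ ZNZ TN ZNZ ZT ZNZ TN ZT ZNZ TN.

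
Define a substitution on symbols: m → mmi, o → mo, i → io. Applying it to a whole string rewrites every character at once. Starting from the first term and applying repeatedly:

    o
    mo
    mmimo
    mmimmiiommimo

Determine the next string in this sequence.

mmimmiiommimmiioiomommimmiiommimo

Applying the rule to each of the 13 symbols of mmimmiiommimo gives the pieces mmi mmi io mmi mmi io io mo mmi mmi io mmi mo, which concatenate to the answer.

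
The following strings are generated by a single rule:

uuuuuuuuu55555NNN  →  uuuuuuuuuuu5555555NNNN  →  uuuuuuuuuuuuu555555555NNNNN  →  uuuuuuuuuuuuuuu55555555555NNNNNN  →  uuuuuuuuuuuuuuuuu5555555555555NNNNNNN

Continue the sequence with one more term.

uuuuuuuuuuuuuuuuuuu555555555555555NNNNNNNN

Term n consists of 2n+3 u's, followed by 2n-1 5's, followed by n N's, where the shown terms are n = 3, 4, 5, 6, 7.
Setting n = 8 gives 19, 15, 8 characters in each block.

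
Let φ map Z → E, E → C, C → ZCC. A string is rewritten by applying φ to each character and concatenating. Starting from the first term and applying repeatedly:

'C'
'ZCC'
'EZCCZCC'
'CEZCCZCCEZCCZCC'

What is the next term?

Replace each of the 15 characters of CEZCCZCCEZCCZCC in place — ZCC C E ZCC ZCC E ZCC ZCC C E ZCC ZCC E ZCC ZCC — and concatenate.

ZCCCEZCCZCCEZCCZCCCEZCCZCCEZCCZCC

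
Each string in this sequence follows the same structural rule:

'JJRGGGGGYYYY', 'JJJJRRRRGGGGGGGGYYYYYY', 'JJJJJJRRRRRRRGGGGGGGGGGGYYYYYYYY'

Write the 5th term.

JJJJJJJJJJRRRRRRRRRRRRRGGGGGGGGGGGGGGGGGYYYYYYYYYYYY

Each string has the form J^{2n} R^{3n-2} G^{3n+2} Y^{2n+2} (n = 1, 2, …).
At n = 5 the blocks have lengths 10, 13, 17, 12.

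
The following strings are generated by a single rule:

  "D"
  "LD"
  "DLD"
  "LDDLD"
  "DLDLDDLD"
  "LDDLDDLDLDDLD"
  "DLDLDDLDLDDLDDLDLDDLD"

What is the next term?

LDDLDDLDLDDLDDLDLDDLDLDDLDDLDLDDLD

This is a Fibonacci-style word recurrence s(k) = s(k−2)·s(k−1): e.g. D·LD = DLD.
So term 8 is LDDLDDLDLDDLD·DLDLDDLDLDDLDDLDLDDLD.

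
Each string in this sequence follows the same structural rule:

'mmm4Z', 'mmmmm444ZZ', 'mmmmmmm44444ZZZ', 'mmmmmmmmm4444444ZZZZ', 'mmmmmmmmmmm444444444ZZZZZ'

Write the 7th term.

mmmmmmmmmmmmmmm4444444444444ZZZZZZZ

Term n consists of 2n+1 m's, followed by 2n-1 4's, followed by n Z's (n = 1, 2, …).
For term 7, n = 7, so the run lengths are 15, 13, 7.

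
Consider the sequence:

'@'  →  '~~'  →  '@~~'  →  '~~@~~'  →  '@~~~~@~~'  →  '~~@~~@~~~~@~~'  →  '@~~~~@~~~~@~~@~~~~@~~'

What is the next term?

~~@~~@~~~~@~~@~~~~@~~~~@~~@~~~~@~~

This is a Fibonacci-style word recurrence s(k) = s(k−2)·s(k−1): e.g. @·~~ = @~~.
Continuing: ~~@~~@~~~~@~~ · @~~~~@~~~~@~~@~~~~@~~ gives term 8.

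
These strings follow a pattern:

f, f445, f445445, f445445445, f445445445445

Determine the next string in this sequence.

f445445445445445

Each term is the previous one with 445 appended.
One more step from f445445445445 gives the answer.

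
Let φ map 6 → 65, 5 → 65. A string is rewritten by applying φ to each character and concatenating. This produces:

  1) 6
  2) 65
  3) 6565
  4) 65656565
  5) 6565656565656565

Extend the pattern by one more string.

Rewriting the 16 symbols of 6565656565656565 one by one yields 65 65 65 65 65 65 65 65 65 65 65 65 65 65 65 65; concatenated:

65656565656565656565656565656565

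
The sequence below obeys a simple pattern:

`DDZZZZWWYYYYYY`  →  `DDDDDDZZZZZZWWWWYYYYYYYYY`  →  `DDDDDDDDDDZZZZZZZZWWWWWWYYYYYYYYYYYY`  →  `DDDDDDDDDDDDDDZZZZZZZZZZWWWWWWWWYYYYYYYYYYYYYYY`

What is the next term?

Each string has the form D^{4n-2} Z^{2n+2} W^{2n} Y^{3n+3} (n = 1, 2, …).
At n = 5 the blocks have lengths 18, 12, 10, 18.

DDDDDDDDDDDDDDDDDDZZZZZZZZZZZZWWWWWWWWWWYYYYYYYYYYYYYYYYYY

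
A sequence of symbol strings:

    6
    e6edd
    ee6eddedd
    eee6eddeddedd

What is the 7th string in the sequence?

Each term wraps the previous one in e on the left and edd on the right.
From eee6eddeddedd, 3 further steps: eee6eddeddedd → eeee6eddeddeddedd → eeeee6eddeddeddeddedd → (answer).

eeeeee6eddeddeddeddeddedd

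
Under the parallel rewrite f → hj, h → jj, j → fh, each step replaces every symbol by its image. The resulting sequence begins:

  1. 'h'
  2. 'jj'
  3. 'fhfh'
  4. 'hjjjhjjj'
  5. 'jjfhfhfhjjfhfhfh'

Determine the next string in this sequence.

φ(jjfhfhfhjjfhfhfh) expands symbol-by-symbol to fh fh hj jj hj jj hj jj fh fh hj jj hj jj hj jj; joining the 16 pieces gives the next term.

fhfhhjjjhjjjhjjjfhfhhjjjhjjjhjjj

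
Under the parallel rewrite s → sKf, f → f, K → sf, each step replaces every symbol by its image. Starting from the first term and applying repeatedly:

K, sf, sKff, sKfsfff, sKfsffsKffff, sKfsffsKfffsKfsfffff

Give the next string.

sKfsffsKfffsKfsffffsKfsffsKffffff

Applying the rule to each of the 20 symbols of sKfsffsKfffsKfsfffff gives the pieces sKf sf f sKf f f sKf sf f f f sKf sf f sKf f f f f f, which concatenate to the answer.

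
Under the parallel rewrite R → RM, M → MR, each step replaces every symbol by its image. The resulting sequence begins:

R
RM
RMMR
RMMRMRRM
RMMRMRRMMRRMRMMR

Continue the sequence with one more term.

Rewriting the 16 symbols of RMMRMRRMMRRMRMMR one by one yields RM MR MR RM MR RM RM MR MR RM RM MR RM MR MR RM; concatenated:

RMMRMRRMMRRMRMMRMRRMRMMRRMMRMRRM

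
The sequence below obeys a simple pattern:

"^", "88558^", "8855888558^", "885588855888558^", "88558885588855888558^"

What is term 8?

Each term is the previous one with 88558 prepended.
From 88558885588855888558^, 3 further steps: 88558885588855888558^ → 8855888558885588855888558^ → 885588855888558885588855888558^ → (answer).

88558885588855888558885588855888558^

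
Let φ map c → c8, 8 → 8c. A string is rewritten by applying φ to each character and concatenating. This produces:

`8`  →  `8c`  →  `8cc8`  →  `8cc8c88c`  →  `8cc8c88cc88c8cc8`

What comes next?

8cc8c88cc88c8cc8c88c8cc88cc8c88c

φ(8cc8c88cc88c8cc8) expands symbol-by-symbol to 8c c8 c8 8c c8 8c 8c c8 c8 8c 8c c8 8c c8 c8 8c; joining the 16 pieces gives the next term.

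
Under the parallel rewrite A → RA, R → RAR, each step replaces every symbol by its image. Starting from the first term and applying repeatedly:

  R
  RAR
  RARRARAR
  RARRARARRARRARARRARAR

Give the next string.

Applying the rule to each of the 21 symbols of RARRARARRARRARARRARAR gives the pieces RAR RA RAR RAR RA RAR RA RAR RAR RA RAR RAR RA RAR RA RAR RAR RA RAR RA RAR, which concatenate to the answer.

RARRARARRARRARARRARARRARRARARRARRARARRARARRARRARARRARAR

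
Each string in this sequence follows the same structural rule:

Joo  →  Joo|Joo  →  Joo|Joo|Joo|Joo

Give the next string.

Joo|Joo|Joo|Joo|Joo|Joo|Joo|Joo

s(k+1) = s(k)·|·s(k) — each term doubles the last with '|' between the halves.
One more doubling of Joo|Joo|Joo|Joo gives the answer.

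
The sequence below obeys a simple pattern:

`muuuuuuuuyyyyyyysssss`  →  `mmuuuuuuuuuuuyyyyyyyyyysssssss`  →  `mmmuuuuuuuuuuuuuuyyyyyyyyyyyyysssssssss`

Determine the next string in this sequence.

Term n consists of n-2 m's, followed by 3n-1 u's, followed by 3n-2 y's, followed by 2n-1 s's, where the shown terms are n = 3, 4, 5.
For the next term, n = 6, so the run lengths are 4, 17, 16, 11.

mmmmuuuuuuuuuuuuuuuuuyyyyyyyyyyyyyyyysssssssssss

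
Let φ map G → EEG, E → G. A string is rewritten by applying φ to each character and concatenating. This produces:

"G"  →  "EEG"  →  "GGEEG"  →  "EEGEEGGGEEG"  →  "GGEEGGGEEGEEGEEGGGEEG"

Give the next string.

Replace each of the 21 characters of GGEEGGGEEGEEGEEGGGEEG in place — EEG EEG G G EEG EEG EEG G G EEG G G EEG G G EEG EEG EEG G G EEG — and concatenate.

EEGEEGGGEEGEEGEEGGGEEGGGEEGGGEEGEEGEEGGGEEG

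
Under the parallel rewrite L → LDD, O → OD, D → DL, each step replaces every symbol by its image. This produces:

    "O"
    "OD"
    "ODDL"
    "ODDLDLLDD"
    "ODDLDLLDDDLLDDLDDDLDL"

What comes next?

Replace each of the 21 characters of ODDLDLLDDDLLDDLDDDLDL in place — OD DL DL LDD DL LDD LDD DL DL DL LDD LDD DL DL LDD DL DL DL LDD DL LDD — and concatenate.

ODDLDLLDDDLLDDLDDDLDLDLLDDLDDDLDLLDDDLDLDLLDDDLLDD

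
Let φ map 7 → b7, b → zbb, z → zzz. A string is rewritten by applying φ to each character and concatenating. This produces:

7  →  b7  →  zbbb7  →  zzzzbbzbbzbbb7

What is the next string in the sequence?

zzzzzzzzzzzzzbbzbbzzzzbbzbbzzzzbbzbbzbbb7

Replace each of the 14 characters of zzzzbbzbbzbbb7 in place — zzz zzz zzz zzz zbb zbb zzz zbb zbb zzz zbb zbb zbb b7 — and concatenate.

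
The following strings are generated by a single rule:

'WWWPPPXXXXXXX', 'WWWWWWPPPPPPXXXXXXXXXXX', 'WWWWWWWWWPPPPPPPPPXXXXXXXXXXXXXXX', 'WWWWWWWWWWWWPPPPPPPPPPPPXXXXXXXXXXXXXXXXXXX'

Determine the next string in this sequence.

Term n consists of 3n W's, followed by 3n P's, followed by 4n+3 X's (n = 1, 2, …).
At n = 5 the blocks have lengths 15, 15, 23.

WWWWWWWWWWWWWWWPPPPPPPPPPPPPPPXXXXXXXXXXXXXXXXXXXXXXX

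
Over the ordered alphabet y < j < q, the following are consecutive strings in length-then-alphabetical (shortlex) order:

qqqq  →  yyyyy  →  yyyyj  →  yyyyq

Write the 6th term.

yyyjj

Advancing 2 positions from yyyyq through yyyyq → yyyjy reaches term 6.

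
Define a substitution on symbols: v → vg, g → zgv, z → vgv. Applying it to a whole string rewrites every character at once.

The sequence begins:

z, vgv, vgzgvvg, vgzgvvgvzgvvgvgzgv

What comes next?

Applying the rule to each of the 18 symbols of vgzgvvgvzgvvgvgzgv gives the pieces vg zgv vgv zgv vg vg zgv vg vgv zgv vg vg zgv vg zgv vgv zgv vg, which concatenate to the answer.

vgzgvvgvzgvvgvgzgvvgvgvzgvvgvgzgvvgzgvvgvzgvvg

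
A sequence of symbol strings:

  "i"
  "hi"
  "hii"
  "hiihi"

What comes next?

Each term (from the third on) is the previous term followed by the one before it: term 3 = hi·i = hii.
Continuing: hiihi · hii gives term 5.

hiihihii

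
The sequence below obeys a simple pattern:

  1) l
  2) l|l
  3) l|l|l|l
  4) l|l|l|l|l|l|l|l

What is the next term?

l|l|l|l|l|l|l|l|l|l|l|l|l|l|l|l

Each string is two copies of the previous one joined by '|'.
One more doubling of l|l|l|l|l|l|l|l gives the answer.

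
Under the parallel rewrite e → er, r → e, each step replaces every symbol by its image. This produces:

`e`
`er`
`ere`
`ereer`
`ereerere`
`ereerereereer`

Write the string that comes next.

φ(ereerereereer) expands symbol-by-symbol to er e er er e er e er er e er er e; joining the 13 pieces gives the next term.

ereerereereerereerere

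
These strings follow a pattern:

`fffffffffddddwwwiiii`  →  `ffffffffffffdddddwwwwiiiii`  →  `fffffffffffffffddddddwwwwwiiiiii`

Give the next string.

Each string has the form f^{3n} d^{n+1} w^{n} i^{n+1}, where the shown terms are n = 3, 4, 5.
Setting n = 6 gives 18, 7, 6, 7 characters in each block.

ffffffffffffffffffdddddddwwwwwwiiiiiii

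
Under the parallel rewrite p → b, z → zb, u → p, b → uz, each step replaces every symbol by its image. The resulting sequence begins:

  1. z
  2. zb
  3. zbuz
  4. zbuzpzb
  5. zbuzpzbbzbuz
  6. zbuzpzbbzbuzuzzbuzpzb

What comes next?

zbuzpzbbzbuzuzzbuzpzbpzbzbuzpzbbzbuz

φ(zbuzpzbbzbuzuzzbuzpzb) expands symbol-by-symbol to zb uz p zb b zb uz uz zb uz p zb p zb zb uz p zb b zb uz; joining the 21 pieces gives the next term.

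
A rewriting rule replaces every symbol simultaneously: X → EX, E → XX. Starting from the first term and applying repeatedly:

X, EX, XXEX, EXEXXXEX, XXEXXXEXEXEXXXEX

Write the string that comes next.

EXEXXXEXEXEXXXEXXXEXXXEXEXEXXXEX

φ(XXEXXXEXEXEXXXEX) expands symbol-by-symbol to EX EX XX EX EX EX XX EX XX EX XX EX EX EX XX EX; joining the 16 pieces gives the next term.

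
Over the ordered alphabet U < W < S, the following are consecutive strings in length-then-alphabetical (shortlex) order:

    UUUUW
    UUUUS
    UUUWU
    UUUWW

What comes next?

UUUWS

The successor of UUUWW increments the rightmost position that isn't already S and resets every position after it to U.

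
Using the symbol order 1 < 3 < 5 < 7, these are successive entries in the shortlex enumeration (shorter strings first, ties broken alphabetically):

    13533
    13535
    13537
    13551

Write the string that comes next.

Treat 13551 as a base-4 numeral over the given alphabet and add one, carrying through any trailing 7's.

13553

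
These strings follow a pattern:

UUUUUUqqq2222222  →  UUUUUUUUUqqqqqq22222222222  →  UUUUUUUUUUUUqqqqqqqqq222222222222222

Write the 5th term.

Term n consists of 3n+3 U's, followed by 3n q's, followed by 4n+3 2's (n = 1, 2, …).
At n = 5 the blocks have lengths 18, 15, 23.

UUUUUUUUUUUUUUUUUUqqqqqqqqqqqqqqq22222222222222222222222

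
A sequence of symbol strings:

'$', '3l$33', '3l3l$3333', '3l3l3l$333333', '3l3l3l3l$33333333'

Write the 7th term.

Every step adds 3l to the front and 33 to the end of the previous string.
From 3l3l3l3l$33333333, 2 further steps: 3l3l3l3l$33333333 → 3l3l3l3l3l$3333333333 → (answer).

3l3l3l3l3l3l$333333333333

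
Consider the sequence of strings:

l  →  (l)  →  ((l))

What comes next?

Every step adds ( to the front and ) to the end of the previous string.
So the next term is (·((l))·).

(((l)))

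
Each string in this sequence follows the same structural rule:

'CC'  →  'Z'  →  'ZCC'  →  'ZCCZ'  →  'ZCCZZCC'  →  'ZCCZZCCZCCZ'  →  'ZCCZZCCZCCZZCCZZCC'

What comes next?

ZCCZZCCZCCZZCCZZCCZCCZZCCZCCZ

Each term (from the third on) is the previous term followed by the one before it: term 3 = Z·CC = ZCC.
Continuing: ZCCZZCCZCCZZCCZZCC · ZCCZZCCZCCZ gives term 8.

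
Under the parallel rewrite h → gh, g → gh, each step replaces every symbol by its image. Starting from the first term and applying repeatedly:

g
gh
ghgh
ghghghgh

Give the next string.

ghghghghghghghgh

Apply φ to ghghghgh symbol by symbol: g→gh, h→gh, g→gh, h→gh, g→gh, h→gh, g→gh, h→gh; joined: gh gh gh gh gh gh gh gh.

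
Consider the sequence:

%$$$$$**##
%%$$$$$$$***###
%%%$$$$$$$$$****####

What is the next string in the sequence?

%%%%$$$$$$$$$$$*****#####

Each string has the form %^{n-1} $^{2n+1} *^{n} #^{n}, where the shown terms are n = 2, 3, 4.
At n = 5 the blocks have lengths 4, 11, 5, 5.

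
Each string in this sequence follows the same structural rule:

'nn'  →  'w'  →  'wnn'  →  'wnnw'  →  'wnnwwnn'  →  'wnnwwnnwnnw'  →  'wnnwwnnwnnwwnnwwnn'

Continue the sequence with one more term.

Each term (from the third on) is the previous term followed by the one before it: term 3 = w·nn = wnn.
The next term joins wnnwwnnwnnwwnnwwnn and wnnwwnnwnnw.

wnnwwnnwnnwwnnwwnnwnnwwnnwnnw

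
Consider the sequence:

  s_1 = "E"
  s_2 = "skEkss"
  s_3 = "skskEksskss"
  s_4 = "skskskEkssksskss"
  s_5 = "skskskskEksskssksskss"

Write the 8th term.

Every step adds sk to the front and kss to the end of the previous string.
From skskskskEksskssksskss, 3 further steps: skskskskEksskssksskss → skskskskskEkssksskssksskss → skskskskskskEksskssksskssksskss → (answer).

skskskskskskskEkssksskssksskssksskss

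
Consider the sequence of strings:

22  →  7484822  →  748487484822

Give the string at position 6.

748487484874848748487484822

The strings grow by a fixed prefix 74848 each time.
From 748487484822, 3 further steps: 748487484822 → 74848748487484822 → 7484874848748487484822 → (answer).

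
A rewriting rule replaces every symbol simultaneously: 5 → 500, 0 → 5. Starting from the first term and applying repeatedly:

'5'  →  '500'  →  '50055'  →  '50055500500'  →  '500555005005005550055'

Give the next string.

Rewriting the 21 symbols of 500555005005005550055 one by one yields 500 5 5 500 500 500 5 5 500 5 5 500 5 5 500 500 500 5 5 500 500; concatenated:

5005550050050055500555005550050050055500500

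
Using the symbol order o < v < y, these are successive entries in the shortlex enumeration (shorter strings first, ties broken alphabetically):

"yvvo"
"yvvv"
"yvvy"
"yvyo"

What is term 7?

Continuing the enumeration 3 steps past yvyo: yvyo → yvyv → yvyy → (answer).

yyoo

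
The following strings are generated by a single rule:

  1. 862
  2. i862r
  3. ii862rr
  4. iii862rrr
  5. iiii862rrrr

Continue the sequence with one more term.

iiiii862rrrrr

Each term wraps the previous one in i on the left and r on the right.
So the next term is i·iiii862rrrr·r.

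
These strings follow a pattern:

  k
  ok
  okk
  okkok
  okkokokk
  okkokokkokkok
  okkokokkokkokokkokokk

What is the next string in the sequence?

okkokokkokkokokkokokkokkokokkokkok

Each term (from the third on) is the previous term followed by the one before it: term 3 = ok·k = okk.
The next term joins okkokokkokkokokkokokk and okkokokkokkok.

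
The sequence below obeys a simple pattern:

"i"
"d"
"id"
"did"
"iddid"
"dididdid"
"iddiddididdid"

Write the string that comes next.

dididdididdiddididdid

From term 3 onward, concatenate the second-to-last term with the last: i·d = id, d·id = did, …
Continuing: dididdid · iddiddididdid gives term 8.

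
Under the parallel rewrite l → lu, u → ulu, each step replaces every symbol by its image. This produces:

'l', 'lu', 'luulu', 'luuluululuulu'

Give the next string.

luuluululuuluululuululuuluululuulu

Replace each of the 13 characters of luuluululuulu in place — lu ulu ulu lu ulu ulu lu ulu lu ulu ulu lu ulu — and concatenate.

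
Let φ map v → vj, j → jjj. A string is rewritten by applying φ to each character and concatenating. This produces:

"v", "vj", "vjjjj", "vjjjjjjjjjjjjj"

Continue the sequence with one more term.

vjjjjjjjjjjjjjjjjjjjjjjjjjjjjjjjjjjjjjjjj

Replace each of the 14 characters of vjjjjjjjjjjjjj in place — vj jjj jjj jjj jjj jjj jjj jjj jjj jjj jjj jjj jjj jjj — and concatenate.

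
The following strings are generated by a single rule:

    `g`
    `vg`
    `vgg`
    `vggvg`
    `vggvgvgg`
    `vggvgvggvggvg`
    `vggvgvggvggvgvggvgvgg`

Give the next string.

vggvgvggvggvgvggvgvggvggvgvggvggvg

From term 3 onward, concatenate the last term with the second-to-last: vg·g = vgg, vgg·vg = vggvg, …
Continuing: vggvgvggvggvgvggvgvgg · vggvgvggvggvg gives term 8.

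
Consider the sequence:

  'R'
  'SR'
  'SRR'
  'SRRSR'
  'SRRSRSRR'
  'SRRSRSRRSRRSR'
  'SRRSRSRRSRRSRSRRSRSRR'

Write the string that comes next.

SRRSRSRRSRRSRSRRSRSRRSRRSRSRRSRRSR

This is a Fibonacci-style word recurrence s(k) = s(k−1)·s(k−2): e.g. SR·R = SRR.
So term 8 is SRRSRSRRSRRSRSRRSRSRR·SRRSRSRRSRRSR.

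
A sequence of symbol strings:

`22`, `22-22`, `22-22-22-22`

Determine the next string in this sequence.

22-22-22-22-22-22-22-22

Every step duplicates the string with '-' between the halves.
One more doubling of 22-22-22-22 gives the answer.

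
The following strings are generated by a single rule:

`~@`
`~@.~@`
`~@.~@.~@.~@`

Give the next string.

~@.~@.~@.~@.~@.~@.~@.~@

Every step duplicates the string with '.' between the halves.
One more doubling of ~@.~@.~@.~@ gives the answer.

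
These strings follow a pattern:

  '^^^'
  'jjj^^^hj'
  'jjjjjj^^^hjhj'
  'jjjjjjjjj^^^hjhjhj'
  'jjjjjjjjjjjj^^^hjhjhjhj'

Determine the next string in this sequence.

Every step adds jjj to the front and hj to the end of the previous string.
So the next term is jjj·jjjjjjjjjjjj^^^hjhjhjhj·hj.

jjjjjjjjjjjjjjj^^^hjhjhjhjhj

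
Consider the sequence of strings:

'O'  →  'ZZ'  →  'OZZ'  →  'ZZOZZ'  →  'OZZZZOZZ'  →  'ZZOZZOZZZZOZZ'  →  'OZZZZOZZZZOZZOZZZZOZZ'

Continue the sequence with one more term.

ZZOZZOZZZZOZZOZZZZOZZZZOZZOZZZZOZZ

This is a Fibonacci-style word recurrence s(k) = s(k−2)·s(k−1): e.g. O·ZZ = OZZ.
The next term joins ZZOZZOZZZZOZZ and OZZZZOZZZZOZZOZZZZOZZ.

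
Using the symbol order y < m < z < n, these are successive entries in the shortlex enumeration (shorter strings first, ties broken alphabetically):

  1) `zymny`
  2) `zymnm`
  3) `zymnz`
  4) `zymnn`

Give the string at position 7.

Advancing 3 positions from zymnn through zymnn → zyzyy → zyzym reaches term 7.

zyzyz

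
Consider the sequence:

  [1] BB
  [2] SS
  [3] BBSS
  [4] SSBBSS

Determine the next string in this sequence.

Each term (from the third on) is the two preceding terms concatenated in order: term 3 = BB·SS = BBSS.
Continuing: BBSS · SSBBSS gives term 5.

BBSSSSBBSS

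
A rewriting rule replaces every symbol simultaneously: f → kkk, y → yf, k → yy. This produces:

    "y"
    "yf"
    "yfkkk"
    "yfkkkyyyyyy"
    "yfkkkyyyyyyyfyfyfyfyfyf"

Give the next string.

Rewriting the 23 symbols of yfkkkyyyyyyyfyfyfyfyfyf one by one yields yf kkk yy yy yy yf yf yf yf yf yf yf kkk yf kkk yf kkk yf kkk yf kkk yf kkk; concatenated:

yfkkkyyyyyyyfyfyfyfyfyfyfkkkyfkkkyfkkkyfkkkyfkkkyfkkk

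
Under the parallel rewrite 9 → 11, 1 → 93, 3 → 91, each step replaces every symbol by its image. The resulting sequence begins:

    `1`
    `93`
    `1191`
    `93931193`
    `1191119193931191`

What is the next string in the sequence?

Rewriting the 16 symbols of 1191119193931191 one by one yields 93 93 11 93 93 93 11 93 11 91 11 91 93 93 11 93; concatenated:

93931193939311931191119193931193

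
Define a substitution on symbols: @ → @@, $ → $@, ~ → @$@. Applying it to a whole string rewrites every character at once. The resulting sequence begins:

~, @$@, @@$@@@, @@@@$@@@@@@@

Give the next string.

@@@@@@@@$@@@@@@@@@@@@@@@

Expanding @@@@$@@@@@@@: @→@@, @→@@, @→@@, @→@@, $→$@, @→@@, @→@@, @→@@, @→@@, @→@@, @→@@, @→@@. Concatenated: @@ @@ @@ @@ $@ @@ @@ @@ @@ @@ @@ @@.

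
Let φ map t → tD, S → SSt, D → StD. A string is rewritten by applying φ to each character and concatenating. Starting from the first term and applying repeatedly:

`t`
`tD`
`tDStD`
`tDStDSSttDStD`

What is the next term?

Applying the rule to each of the 13 symbols of tDStDSSttDStD gives the pieces tD StD SSt tD StD SSt SSt tD tD StD SSt tD StD, which concatenate to the answer.

tDStDSSttDStDSStSSttDtDStDSSttDStD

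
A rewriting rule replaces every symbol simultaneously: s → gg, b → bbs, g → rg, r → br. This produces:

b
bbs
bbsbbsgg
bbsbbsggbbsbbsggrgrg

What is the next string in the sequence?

bbsbbsggbbsbbsggrgrgbbsbbsggbbsbbsggrgrgbrrgbrrg

φ(bbsbbsggbbsbbsggrgrg) expands symbol-by-symbol to bbs bbs gg bbs bbs gg rg rg bbs bbs gg bbs bbs gg rg rg br rg br rg; joining the 20 pieces gives the next term.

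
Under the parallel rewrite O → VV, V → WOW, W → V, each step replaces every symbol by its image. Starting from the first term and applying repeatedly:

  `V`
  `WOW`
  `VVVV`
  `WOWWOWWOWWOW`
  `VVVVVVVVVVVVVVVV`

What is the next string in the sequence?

φ(VVVVVVVVVVVVVVVV) expands symbol-by-symbol to WOW WOW WOW WOW WOW WOW WOW WOW WOW WOW WOW WOW WOW WOW WOW WOW; joining the 16 pieces gives the next term.

WOWWOWWOWWOWWOWWOWWOWWOWWOWWOWWOWWOWWOWWOWWOWWOW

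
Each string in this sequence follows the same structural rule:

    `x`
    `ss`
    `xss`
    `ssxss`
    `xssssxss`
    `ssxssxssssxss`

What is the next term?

This is a Fibonacci-style word recurrence s(k) = s(k−2)·s(k−1): e.g. x·ss = xss.
Continuing: xssssxss · ssxssxssssxss gives term 7.

xssssxssssxssxssssxss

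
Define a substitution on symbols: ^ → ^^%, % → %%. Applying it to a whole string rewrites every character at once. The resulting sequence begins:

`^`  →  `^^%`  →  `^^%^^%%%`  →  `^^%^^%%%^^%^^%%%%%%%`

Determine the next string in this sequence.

^^%^^%%%^^%^^%%%%%%%^^%^^%%%^^%^^%%%%%%%%%%%%%%%

Replace each of the 20 characters of ^^%^^%%%^^%^^%%%%%%% in place — ^^% ^^% %% ^^% ^^% %% %% %% ^^% ^^% %% ^^% ^^% %% %% %% %% %% %% %% — and concatenate.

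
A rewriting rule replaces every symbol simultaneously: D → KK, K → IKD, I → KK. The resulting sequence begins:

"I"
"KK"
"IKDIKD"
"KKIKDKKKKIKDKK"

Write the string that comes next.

φ(KKIKDKKKKIKDKK) expands symbol-by-symbol to IKD IKD KK IKD KK IKD IKD IKD IKD KK IKD KK IKD IKD; joining the 14 pieces gives the next term.

IKDIKDKKIKDKKIKDIKDIKDIKDKKIKDKKIKDIKD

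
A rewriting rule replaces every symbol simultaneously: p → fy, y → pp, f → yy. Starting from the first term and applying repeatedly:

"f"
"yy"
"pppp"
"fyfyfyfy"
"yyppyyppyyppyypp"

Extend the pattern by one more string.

Rewriting the 16 symbols of yyppyyppyyppyypp one by one yields pp pp fy fy pp pp fy fy pp pp fy fy pp pp fy fy; concatenated:

ppppfyfyppppfyfyppppfyfyppppfyfy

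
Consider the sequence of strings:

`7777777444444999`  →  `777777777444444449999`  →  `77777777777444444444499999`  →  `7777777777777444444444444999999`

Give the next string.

777777777777777444444444444449999999

The n-th term is 2n+3 7's then 2n+2 4's then n+1 9's, where the shown terms are n = 2, 3, 4, 5.
At n = 6 the blocks have lengths 15, 14, 7.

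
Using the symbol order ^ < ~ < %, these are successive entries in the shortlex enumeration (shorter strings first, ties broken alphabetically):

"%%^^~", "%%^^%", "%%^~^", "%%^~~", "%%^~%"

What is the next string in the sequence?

The successor of %%^~% increments the rightmost position that isn't already % and resets every position after it to ^.

%%^%^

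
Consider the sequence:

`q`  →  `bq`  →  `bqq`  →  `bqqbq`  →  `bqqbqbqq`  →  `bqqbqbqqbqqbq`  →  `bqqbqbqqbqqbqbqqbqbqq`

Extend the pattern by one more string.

Each term (from the third on) is the previous term followed by the one before it: term 3 = bq·q = bqq.
The next term joins bqqbqbqqbqqbqbqqbqbqq and bqqbqbqqbqqbq.

bqqbqbqqbqqbqbqqbqbqqbqqbqbqqbqqbq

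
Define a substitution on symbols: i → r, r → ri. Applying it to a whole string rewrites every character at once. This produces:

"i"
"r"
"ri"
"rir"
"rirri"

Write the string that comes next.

Rewriting each symbol of rirri: r→ri, i→r, r→ri, r→ri, i→r, which concatenates to ri r ri ri r.

rirririr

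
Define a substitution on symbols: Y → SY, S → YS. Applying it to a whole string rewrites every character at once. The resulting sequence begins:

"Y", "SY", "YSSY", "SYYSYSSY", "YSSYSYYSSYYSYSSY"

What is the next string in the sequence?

Applying the rule to each of the 16 symbols of YSSYSYYSSYYSYSSY gives the pieces SY YS YS SY YS SY SY YS YS SY SY YS SY YS YS SY, which concatenate to the answer.

SYYSYSSYYSSYSYYSYSSYSYYSSYYSYSSY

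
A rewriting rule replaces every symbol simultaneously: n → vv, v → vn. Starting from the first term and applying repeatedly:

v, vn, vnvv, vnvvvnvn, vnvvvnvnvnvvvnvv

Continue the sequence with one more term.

Rewriting the 16 symbols of vnvvvnvnvnvvvnvv one by one yields vn vv vn vn vn vv vn vv vn vv vn vn vn vv vn vn; concatenated:

vnvvvnvnvnvvvnvvvnvvvnvnvnvvvnvn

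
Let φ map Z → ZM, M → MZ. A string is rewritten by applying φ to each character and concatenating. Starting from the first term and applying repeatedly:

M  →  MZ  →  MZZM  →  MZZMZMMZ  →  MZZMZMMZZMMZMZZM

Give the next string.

Replace each of the 16 characters of MZZMZMMZZMMZMZZM in place — MZ ZM ZM MZ ZM MZ MZ ZM ZM MZ MZ ZM MZ ZM ZM MZ — and concatenate.

MZZMZMMZZMMZMZZMZMMZMZZMMZZMZMMZ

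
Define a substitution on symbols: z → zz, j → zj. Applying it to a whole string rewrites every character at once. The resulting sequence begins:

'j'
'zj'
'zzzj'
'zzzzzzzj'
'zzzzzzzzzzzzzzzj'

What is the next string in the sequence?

Replace each of the 16 characters of zzzzzzzzzzzzzzzj in place — zz zz zz zz zz zz zz zz zz zz zz zz zz zz zz zj — and concatenate.

zzzzzzzzzzzzzzzzzzzzzzzzzzzzzzzj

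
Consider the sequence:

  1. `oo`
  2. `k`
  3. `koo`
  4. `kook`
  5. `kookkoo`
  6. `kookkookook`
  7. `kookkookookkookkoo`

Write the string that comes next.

From term 3 onward, concatenate the last term with the second-to-last: k·oo = koo, koo·k = kook, …
The next term joins kookkookookkookkoo and kookkookook.

kookkookookkookkookookkookook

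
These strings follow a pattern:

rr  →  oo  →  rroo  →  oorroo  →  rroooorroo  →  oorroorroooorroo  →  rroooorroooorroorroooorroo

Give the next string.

From term 3 onward, concatenate the second-to-last term with the last: rr·oo = rroo, oo·rroo = oorroo, …
The next term joins oorroorroooorroo and rroooorroooorroorroooorroo.

oorroorroooorroorroooorroooorroorroooorroo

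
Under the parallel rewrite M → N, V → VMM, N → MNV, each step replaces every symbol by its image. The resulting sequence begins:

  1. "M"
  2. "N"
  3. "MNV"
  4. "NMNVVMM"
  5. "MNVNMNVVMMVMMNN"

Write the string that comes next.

Rewriting the 15 symbols of MNVNMNVVMMVMMNN one by one yields N MNV VMM MNV N MNV VMM VMM N N VMM N N MNV MNV; concatenated:

NMNVVMMMNVNMNVVMMVMMNNVMMNNMNVMNV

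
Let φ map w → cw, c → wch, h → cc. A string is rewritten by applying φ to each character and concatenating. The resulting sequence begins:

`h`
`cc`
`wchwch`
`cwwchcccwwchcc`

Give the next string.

wchcwcwwchccwchwchwchcwcwwchccwchwch

Applying the rule to each of the 14 symbols of cwwchcccwwchcc gives the pieces wch cw cw wch cc wch wch wch cw cw wch cc wch wch, which concatenate to the answer.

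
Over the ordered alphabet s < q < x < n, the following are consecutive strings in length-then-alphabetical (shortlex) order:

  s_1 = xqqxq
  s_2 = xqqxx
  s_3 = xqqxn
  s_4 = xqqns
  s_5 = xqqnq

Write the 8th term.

xqxss

Continuing the enumeration 3 steps past xqqnq: xqqnq → xqqnx → xqqnn → (answer).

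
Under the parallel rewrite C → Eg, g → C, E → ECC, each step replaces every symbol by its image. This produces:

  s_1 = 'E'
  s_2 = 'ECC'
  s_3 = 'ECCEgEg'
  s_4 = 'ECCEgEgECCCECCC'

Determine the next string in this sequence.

ECCEgEgECCCECCCECCEgEgEgECCEgEgEg

Applying the rule to each of the 15 symbols of ECCEgEgECCCECCC gives the pieces ECC Eg Eg ECC C ECC C ECC Eg Eg Eg ECC Eg Eg Eg, which concatenate to the answer.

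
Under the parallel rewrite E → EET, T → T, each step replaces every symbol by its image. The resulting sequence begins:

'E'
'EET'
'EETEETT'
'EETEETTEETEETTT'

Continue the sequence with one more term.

EETEETTEETEETTTEETEETTEETEETTTT

Applying the rule to each of the 15 symbols of EETEETTEETEETTT gives the pieces EET EET T EET EET T T EET EET T EET EET T T T, which concatenate to the answer.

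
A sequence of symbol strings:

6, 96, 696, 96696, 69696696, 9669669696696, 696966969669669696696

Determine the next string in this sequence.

9669669696696696966969669669696696

This is a Fibonacci-style word recurrence s(k) = s(k−2)·s(k−1): e.g. 6·96 = 696.
The next term joins 9669669696696 and 696966969669669696696.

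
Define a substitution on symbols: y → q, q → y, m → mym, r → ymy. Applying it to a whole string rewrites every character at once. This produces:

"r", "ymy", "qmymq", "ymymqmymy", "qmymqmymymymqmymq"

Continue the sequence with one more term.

ymymqmymymymqmymqmymqmymymymqmymy

Applying the rule to each of the 17 symbols of qmymqmymymymqmymq gives the pieces y mym q mym y mym q mym q mym q mym y mym q mym y, which concatenate to the answer.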